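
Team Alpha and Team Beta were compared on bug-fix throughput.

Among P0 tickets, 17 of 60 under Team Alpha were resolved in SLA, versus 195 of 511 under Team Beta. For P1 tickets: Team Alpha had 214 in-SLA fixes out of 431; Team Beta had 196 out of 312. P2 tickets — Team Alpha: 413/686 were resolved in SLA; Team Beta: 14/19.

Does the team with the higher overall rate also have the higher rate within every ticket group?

P0: Team Alpha 17/60 = 28.3%, Team Beta 195/511 = 38.2% → Team Beta
P1: Team Alpha 214/431 = 49.7%, Team Beta 196/312 = 62.8% → Team Beta
P2: Team Alpha 413/686 = 60.2%, Team Beta 14/19 = 73.7% → Team Beta
Overall: Team Alpha 644/1177 = 54.7%, Team Beta 405/842 = 48.1% → Team Alpha
Team Beta wins each ticket group but Team Alpha wins overall — the comparison reverses. Team Beta's tickets skew toward P0, which has a lower base rate.

No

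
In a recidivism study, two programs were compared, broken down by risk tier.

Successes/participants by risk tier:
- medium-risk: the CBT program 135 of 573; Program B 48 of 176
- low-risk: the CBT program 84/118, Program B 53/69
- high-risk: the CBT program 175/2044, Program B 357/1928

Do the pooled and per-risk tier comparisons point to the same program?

Medium-risk: the CBT program 135/573 = 23.6%, Program B 48/176 = 27.3% → Program B
Low-risk: the CBT program 84/118 = 71.2%, Program B 53/69 = 76.8% → Program B
High-risk: the CBT program 175/2044 = 8.6%, Program B 357/1928 = 18.5% → Program B
Overall: the CBT program 394/2735 = 14.4%, Program B 458/2173 = 21.1% → Program B
Program B wins overall and in every risk group — no reversal.

Yes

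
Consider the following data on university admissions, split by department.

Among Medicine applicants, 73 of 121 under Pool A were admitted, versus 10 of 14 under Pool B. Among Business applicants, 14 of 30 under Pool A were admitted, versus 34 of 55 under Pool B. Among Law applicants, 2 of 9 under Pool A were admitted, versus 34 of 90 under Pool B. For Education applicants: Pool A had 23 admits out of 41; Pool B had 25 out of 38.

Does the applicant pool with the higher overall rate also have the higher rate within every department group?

No

Medicine: Pool A 73/121 = 60.3%, Pool B 10/14 = 71.4% → Pool B
Business: Pool A 14/30 = 46.7%, Pool B 34/55 = 61.8% → Pool B
Law: Pool A 2/9 = 22.2%, Pool B 34/90 = 37.8% → Pool B
Education: Pool A 23/41 = 56.1%, Pool B 25/38 = 65.8% → Pool B
Overall: Pool A 112/201 = 55.7%, Pool B 103/197 = 52.3% → Pool A
Pool B wins each department group but Pool A wins overall — the comparison reverses. Pool B's applicants skew toward Law, which has a lower base rate.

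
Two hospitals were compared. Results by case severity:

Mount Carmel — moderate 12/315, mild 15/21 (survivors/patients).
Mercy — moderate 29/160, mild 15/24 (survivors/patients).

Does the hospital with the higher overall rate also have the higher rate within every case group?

Moderate: Mount Carmel 12/315 = 3.8%, Mercy 29/160 = 18.1% → Mercy
Mild: Mount Carmel 15/21 = 71.4%, Mercy 15/24 = 62.5% → Mount Carmel
Overall: Mount Carmel 27/336 = 8.0%, Mercy 44/184 = 23.9% → Mercy
Neither sweeps: Mount Carmel wins 1 of 2 groups, Mercy wins 1. Mercy wins overall but not every group — no Simpson reversal.

No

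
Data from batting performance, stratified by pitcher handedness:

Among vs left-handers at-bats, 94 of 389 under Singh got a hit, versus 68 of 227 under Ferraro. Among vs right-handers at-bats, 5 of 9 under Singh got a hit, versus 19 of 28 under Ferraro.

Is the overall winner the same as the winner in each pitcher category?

Yes

Vs left-handers: Singh 94/389 = 24.2%, Ferraro 68/227 = 30.0% → Ferraro
Vs right-handers: Singh 5/9 = 55.6%, Ferraro 19/28 = 67.9% → Ferraro
Overall: Singh 99/398 = 24.9%, Ferraro 87/255 = 34.1% → Ferraro
Ferraro wins overall and in every pitcher group — no reversal.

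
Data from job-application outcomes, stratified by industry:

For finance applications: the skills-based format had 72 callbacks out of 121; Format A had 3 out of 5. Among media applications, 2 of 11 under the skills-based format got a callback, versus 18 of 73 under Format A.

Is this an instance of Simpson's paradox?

Yes

Finance: the skills-based format 72/121 = 59.5%, Format A 3/5 = 60.0% → Format A
Media: the skills-based format 2/11 = 18.2%, Format A 18/73 = 24.7% → Format A
Overall: the skills-based format 74/132 = 56.1%, Format A 21/78 = 26.9% → the skills-based format
Format A wins each industry group but the skills-based format wins overall — the comparison reverses. Format A's applications skew toward media, which has a lower base rate.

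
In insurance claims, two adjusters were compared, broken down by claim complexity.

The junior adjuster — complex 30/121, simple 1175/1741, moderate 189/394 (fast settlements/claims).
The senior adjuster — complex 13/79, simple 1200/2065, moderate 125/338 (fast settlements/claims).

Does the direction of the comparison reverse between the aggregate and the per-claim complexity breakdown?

No

Complex: the junior adjuster 30/121 = 24.8%, the senior adjuster 13/79 = 16.5% → the junior adjuster
Simple: the junior adjuster 1175/1741 = 67.5%, the senior adjuster 1200/2065 = 58.1% → the junior adjuster
Moderate: the junior adjuster 189/394 = 48.0%, the senior adjuster 125/338 = 37.0% → the junior adjuster
Overall: the junior adjuster 1394/2256 = 61.8%, the senior adjuster 1338/2482 = 53.9% → the junior adjuster
The junior adjuster wins overall and in every claim group — no reversal.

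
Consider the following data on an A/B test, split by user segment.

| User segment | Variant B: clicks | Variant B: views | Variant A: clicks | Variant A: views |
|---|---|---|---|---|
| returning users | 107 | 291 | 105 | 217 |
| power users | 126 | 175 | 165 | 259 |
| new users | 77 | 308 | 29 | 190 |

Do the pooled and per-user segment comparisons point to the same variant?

Returning users: Variant B 107/291 = 36.8%, Variant A 105/217 = 48.4% → Variant A
Power users: Variant B 126/175 = 72.0%, Variant A 165/259 = 63.7% → Variant B
New users: Variant B 77/308 = 25.0%, Variant A 29/190 = 15.3% → Variant B
Overall: Variant B 310/774 = 40.1%, Variant A 299/666 = 44.9% → Variant A
Neither sweeps: Variant B wins 2 of 3 groups, Variant A wins 1. Variant A wins overall but not every group — no Simpson reversal.

No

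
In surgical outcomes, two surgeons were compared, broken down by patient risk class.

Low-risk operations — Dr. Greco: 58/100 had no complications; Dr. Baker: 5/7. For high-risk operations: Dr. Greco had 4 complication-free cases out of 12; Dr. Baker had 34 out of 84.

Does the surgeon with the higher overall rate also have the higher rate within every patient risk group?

No

Low-risk: Dr. Greco 58/100 = 58.0%, Dr. Baker 5/7 = 71.4% → Dr. Baker
High-risk: Dr. Greco 4/12 = 33.3%, Dr. Baker 34/84 = 40.5% → Dr. Baker
Overall: Dr. Greco 62/112 = 55.4%, Dr. Baker 39/91 = 42.9% → Dr. Greco
Dr. Baker wins each patient risk group but Dr. Greco wins overall — the comparison reverses. Dr. Baker's operations skew toward high-risk, which has a lower base rate.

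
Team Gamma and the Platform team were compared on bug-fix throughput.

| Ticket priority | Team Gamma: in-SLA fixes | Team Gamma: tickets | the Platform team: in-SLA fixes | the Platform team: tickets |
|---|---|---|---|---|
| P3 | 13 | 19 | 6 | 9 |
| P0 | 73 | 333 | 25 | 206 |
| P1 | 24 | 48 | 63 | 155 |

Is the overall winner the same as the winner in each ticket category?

P3: Team Gamma 13/19 = 68.4%, the Platform team 6/9 = 66.7% → Team Gamma
P0: Team Gamma 73/333 = 21.9%, the Platform team 25/206 = 12.1% → Team Gamma
P1: Team Gamma 24/48 = 50.0%, the Platform team 63/155 = 40.6% → Team Gamma
Overall: Team Gamma 110/400 = 27.5%, the Platform team 94/370 = 25.4% → Team Gamma
Team Gamma wins overall and in every ticket group — no reversal.

Yes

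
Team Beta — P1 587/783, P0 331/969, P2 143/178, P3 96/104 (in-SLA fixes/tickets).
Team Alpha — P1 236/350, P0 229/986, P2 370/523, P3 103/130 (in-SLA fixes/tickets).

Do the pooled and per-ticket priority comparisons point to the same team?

Yes

P1: Team Beta 587/783 = 75.0%, Team Alpha 236/350 = 67.4% → Team Beta
P0: Team Beta 331/969 = 34.2%, Team Alpha 229/986 = 23.2% → Team Beta
P2: Team Beta 143/178 = 80.3%, Team Alpha 370/523 = 70.7% → Team Beta
P3: Team Beta 96/104 = 92.3%, Team Alpha 103/130 = 79.2% → Team Beta
Overall: Team Beta 1157/2034 = 56.9%, Team Alpha 938/1989 = 47.2% → Team Beta
Team Beta wins overall and in every ticket group — no reversal.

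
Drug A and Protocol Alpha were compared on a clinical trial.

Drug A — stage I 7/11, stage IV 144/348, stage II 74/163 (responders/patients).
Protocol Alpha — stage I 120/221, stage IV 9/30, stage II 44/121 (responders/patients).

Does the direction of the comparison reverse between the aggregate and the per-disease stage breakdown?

Yes

Stage I: Drug A 7/11 = 63.6%, Protocol Alpha 120/221 = 54.3% → Drug A
Stage IV: Drug A 144/348 = 41.4%, Protocol Alpha 9/30 = 30.0% → Drug A
Stage II: Drug A 74/163 = 45.4%, Protocol Alpha 44/121 = 36.4% → Drug A
Overall: Drug A 225/522 = 43.1%, Protocol Alpha 173/372 = 46.5% → Protocol Alpha
Drug A wins each disease group but Protocol Alpha wins overall — the comparison reverses. Drug A's patients skew toward stage IV, which has a lower base rate.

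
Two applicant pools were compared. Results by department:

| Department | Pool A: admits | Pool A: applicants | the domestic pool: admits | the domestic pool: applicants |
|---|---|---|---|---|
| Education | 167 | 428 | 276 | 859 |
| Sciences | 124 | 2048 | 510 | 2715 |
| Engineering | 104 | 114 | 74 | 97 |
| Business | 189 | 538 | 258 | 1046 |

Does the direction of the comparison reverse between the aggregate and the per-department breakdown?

No

Education: Pool A 167/428 = 39.0%, the domestic pool 276/859 = 32.1% → Pool A
Sciences: Pool A 124/2048 = 6.1%, the domestic pool 510/2715 = 18.8% → the domestic pool
Engineering: Pool A 104/114 = 91.2%, the domestic pool 74/97 = 76.3% → Pool A
Business: Pool A 189/538 = 35.1%, the domestic pool 258/1046 = 24.7% → Pool A
Overall: Pool A 584/3128 = 18.7%, the domestic pool 1118/4717 = 23.7% → the domestic pool
Neither sweeps: Pool A wins 3 of 4 groups, the domestic pool wins 1. The domestic pool wins overall but not every group — no Simpson reversal.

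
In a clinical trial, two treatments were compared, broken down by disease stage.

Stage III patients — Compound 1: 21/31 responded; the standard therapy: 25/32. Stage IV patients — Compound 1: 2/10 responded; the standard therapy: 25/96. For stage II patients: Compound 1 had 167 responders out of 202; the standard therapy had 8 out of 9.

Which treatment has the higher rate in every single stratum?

Stage III: Compound 1 21/31 = 67.7%, the standard therapy 25/32 = 78.1% → the standard therapy
Stage IV: Compound 1 2/10 = 20.0%, the standard therapy 25/96 = 26.0% → the standard therapy
Stage II: Compound 1 167/202 = 82.7%, the standard therapy 8/9 = 88.9% → the standard therapy
The standard therapy has the higher rate in all 3 groups.

the standard therapy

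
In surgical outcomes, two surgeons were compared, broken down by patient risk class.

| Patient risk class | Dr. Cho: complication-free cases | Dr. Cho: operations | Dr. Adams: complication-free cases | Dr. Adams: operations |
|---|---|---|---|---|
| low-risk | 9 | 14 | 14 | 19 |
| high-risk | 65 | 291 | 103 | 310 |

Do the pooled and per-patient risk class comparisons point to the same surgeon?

Yes

Low-risk: Dr. Cho 9/14 = 64.3%, Dr. Adams 14/19 = 73.7% → Dr. Adams
High-risk: Dr. Cho 65/291 = 22.3%, Dr. Adams 103/310 = 33.2% → Dr. Adams
Overall: Dr. Cho 74/305 = 24.3%, Dr. Adams 117/329 = 35.6% → Dr. Adams
Dr. Adams wins overall and in every patient risk group — no reversal.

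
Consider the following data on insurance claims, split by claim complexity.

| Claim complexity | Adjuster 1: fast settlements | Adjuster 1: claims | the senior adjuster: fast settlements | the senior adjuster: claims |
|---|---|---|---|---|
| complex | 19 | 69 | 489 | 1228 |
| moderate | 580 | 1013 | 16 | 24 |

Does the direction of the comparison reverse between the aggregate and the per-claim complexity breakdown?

Yes

Complex: Adjuster 1 19/69 = 27.5%, the senior adjuster 489/1228 = 39.8% → the senior adjuster
Moderate: Adjuster 1 580/1013 = 57.3%, the senior adjuster 16/24 = 66.7% → the senior adjuster
Overall: Adjuster 1 599/1082 = 55.4%, the senior adjuster 505/1252 = 40.3% → Adjuster 1
The senior adjuster wins each claim group but Adjuster 1 wins overall — the comparison reverses. The senior adjuster's claims skew toward complex, which has a lower base rate.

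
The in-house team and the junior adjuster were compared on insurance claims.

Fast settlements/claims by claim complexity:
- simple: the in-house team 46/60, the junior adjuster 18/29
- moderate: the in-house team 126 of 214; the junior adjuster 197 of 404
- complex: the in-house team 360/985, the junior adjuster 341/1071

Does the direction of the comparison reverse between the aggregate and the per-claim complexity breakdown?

Simple: the in-house team 46/60 = 76.7%, the junior adjuster 18/29 = 62.1% → the in-house team
Moderate: the in-house team 126/214 = 58.9%, the junior adjuster 197/404 = 48.8% → the in-house team
Complex: the in-house team 360/985 = 36.5%, the junior adjuster 341/1071 = 31.8% → the in-house team
Overall: the in-house team 532/1259 = 42.3%, the junior adjuster 556/1504 = 37.0% → the in-house team
The in-house team wins overall and in every claim group — no reversal.

No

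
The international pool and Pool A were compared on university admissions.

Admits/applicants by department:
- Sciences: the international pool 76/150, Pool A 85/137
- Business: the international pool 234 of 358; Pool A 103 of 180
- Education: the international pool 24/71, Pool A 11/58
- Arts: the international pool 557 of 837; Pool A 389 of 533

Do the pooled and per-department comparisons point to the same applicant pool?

Sciences: the international pool 76/150 = 50.7%, Pool A 85/137 = 62.0% → Pool A
Business: the international pool 234/358 = 65.4%, Pool A 103/180 = 57.2% → the international pool
Education: the international pool 24/71 = 33.8%, Pool A 11/58 = 19.0% → the international pool
Arts: the international pool 557/837 = 66.5%, Pool A 389/533 = 73.0% → Pool A
Overall: the international pool 891/1416 = 62.9%, Pool A 588/908 = 64.8% → Pool A
Neither sweeps: the international pool wins 2 of 4 groups, Pool A wins 2. Pool A wins overall but not every group — no Simpson reversal.

No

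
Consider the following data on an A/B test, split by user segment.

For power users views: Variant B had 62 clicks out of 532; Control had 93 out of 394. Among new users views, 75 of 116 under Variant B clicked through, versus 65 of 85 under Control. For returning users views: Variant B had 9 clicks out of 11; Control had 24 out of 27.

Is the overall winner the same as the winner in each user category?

Yes

Power users: Variant B 62/532 = 11.7%, Control 93/394 = 23.6% → Control
New users: Variant B 75/116 = 64.7%, Control 65/85 = 76.5% → Control
Returning users: Variant B 9/11 = 81.8%, Control 24/27 = 88.9% → Control
Overall: Variant B 146/659 = 22.2%, Control 182/506 = 36.0% → Control
Control wins overall and in every user group — no reversal.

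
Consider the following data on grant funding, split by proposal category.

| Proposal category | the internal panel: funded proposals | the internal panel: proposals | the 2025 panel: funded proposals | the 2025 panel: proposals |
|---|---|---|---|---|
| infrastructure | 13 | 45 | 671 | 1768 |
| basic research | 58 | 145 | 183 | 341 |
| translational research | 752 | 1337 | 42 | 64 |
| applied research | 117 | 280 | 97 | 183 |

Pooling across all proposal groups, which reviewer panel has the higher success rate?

Infrastructure: the internal panel 13/45 = 28.9%, the 2025 panel 671/1768 = 38.0% → the 2025 panel
Basic research: the internal panel 58/145 = 40.0%, the 2025 panel 183/341 = 53.7% → the 2025 panel
Translational research: the internal panel 752/1337 = 56.2%, the 2025 panel 42/64 = 65.6% → the 2025 panel
Applied research: the internal panel 117/280 = 41.8%, the 2025 panel 97/183 = 53.0% → the 2025 panel
Overall: the internal panel 940/1807 = 52.0%, the 2025 panel 993/2356 = 42.1% → the internal panel
(The 2025 panel wins every proposal group but the internal panel wins overall — the 2025 panel's proposals skew toward the low-rate infrastructure group.)

the internal panel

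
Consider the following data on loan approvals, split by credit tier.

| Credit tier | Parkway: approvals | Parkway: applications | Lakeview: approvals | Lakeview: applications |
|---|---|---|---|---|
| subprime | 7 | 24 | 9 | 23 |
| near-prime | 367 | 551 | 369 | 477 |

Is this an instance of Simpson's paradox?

No

Subprime: Parkway 7/24 = 29.2%, Lakeview 9/23 = 39.1% → Lakeview
Near-prime: Parkway 367/551 = 66.6%, Lakeview 369/477 = 77.4% → Lakeview
Overall: Parkway 374/575 = 65.0%, Lakeview 378/500 = 75.6% → Lakeview
Lakeview wins overall and in every credit group — no reversal.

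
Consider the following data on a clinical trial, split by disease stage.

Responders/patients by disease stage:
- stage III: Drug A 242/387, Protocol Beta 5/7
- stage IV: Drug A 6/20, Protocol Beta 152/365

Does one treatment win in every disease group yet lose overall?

Yes

Stage III: Drug A 242/387 = 62.5%, Protocol Beta 5/7 = 71.4% → Protocol Beta
Stage IV: Drug A 6/20 = 30.0%, Protocol Beta 152/365 = 41.6% → Protocol Beta
Overall: Drug A 248/407 = 60.9%, Protocol Beta 157/372 = 42.2% → Drug A
Protocol Beta wins each disease group but Drug A wins overall — the comparison reverses. Protocol Beta's patients skew toward stage IV, which has a lower base rate.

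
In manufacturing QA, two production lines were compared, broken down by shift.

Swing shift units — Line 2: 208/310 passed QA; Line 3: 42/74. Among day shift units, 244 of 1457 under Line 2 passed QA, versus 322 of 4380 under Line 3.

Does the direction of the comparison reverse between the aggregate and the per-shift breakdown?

No

Swing shift: Line 2 208/310 = 67.1%, Line 3 42/74 = 56.8% → Line 2
Day shift: Line 2 244/1457 = 16.7%, Line 3 322/4380 = 7.4% → Line 2
Overall: Line 2 452/1767 = 25.6%, Line 3 364/4454 = 8.2% → Line 2
Line 2 wins overall and in every shift group — no reversal.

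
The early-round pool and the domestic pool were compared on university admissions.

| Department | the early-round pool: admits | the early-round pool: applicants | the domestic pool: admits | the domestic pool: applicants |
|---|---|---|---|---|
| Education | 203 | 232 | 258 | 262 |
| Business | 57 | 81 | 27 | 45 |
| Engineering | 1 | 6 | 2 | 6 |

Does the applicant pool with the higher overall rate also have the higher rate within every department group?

No

Education: the early-round pool 203/232 = 87.5%, the domestic pool 258/262 = 98.5% → the domestic pool
Business: the early-round pool 57/81 = 70.4%, the domestic pool 27/45 = 60.0% → the early-round pool
Engineering: the early-round pool 1/6 = 16.7%, the domestic pool 2/6 = 33.3% → the domestic pool
Overall: the early-round pool 261/319 = 81.8%, the domestic pool 287/313 = 91.7% → the domestic pool
Neither sweeps: the early-round pool wins 1 of 3 groups, the domestic pool wins 2. The domestic pool wins overall but not every group — no Simpson reversal.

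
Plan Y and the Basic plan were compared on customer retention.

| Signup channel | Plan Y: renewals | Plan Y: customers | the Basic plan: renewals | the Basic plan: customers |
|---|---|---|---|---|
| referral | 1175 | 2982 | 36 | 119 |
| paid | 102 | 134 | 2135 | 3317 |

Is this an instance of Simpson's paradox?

Yes

Referral: Plan Y 1175/2982 = 39.4%, the Basic plan 36/119 = 30.3% → Plan Y
Paid: Plan Y 102/134 = 76.1%, the Basic plan 2135/3317 = 64.4% → Plan Y
Overall: Plan Y 1277/3116 = 41.0%, the Basic plan 2171/3436 = 63.2% → the Basic plan
Plan Y wins each signup group but the Basic plan wins overall — the comparison reverses. Plan Y's customers skew toward referral, which has a lower base rate.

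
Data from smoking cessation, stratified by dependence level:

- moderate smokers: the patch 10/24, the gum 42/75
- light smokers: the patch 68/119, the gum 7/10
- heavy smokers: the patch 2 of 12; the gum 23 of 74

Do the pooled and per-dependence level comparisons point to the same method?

Moderate smokers: the patch 10/24 = 41.7%, the gum 42/75 = 56.0% → the gum
Light smokers: the patch 68/119 = 57.1%, the gum 7/10 = 70.0% → the gum
Heavy smokers: the patch 2/12 = 16.7%, the gum 23/74 = 31.1% → the gum
Overall: the patch 80/155 = 51.6%, the gum 72/159 = 45.3% → the patch
The gum wins each dependence group but the patch wins overall — the comparison reverses. The gum's participants skew toward heavy smokers, which has a lower base rate.

No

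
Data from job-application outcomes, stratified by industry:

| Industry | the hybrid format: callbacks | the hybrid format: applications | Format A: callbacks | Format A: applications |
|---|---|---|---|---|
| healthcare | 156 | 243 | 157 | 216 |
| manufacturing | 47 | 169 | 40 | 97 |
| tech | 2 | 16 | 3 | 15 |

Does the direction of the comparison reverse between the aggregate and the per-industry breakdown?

Healthcare: the hybrid format 156/243 = 64.2%, Format A 157/216 = 72.7% → Format A
Manufacturing: the hybrid format 47/169 = 27.8%, Format A 40/97 = 41.2% → Format A
Tech: the hybrid format 2/16 = 12.5%, Format A 3/15 = 20.0% → Format A
Overall: the hybrid format 205/428 = 47.9%, Format A 200/328 = 61.0% → Format A
Format A wins overall and in every industry group — no reversal.

No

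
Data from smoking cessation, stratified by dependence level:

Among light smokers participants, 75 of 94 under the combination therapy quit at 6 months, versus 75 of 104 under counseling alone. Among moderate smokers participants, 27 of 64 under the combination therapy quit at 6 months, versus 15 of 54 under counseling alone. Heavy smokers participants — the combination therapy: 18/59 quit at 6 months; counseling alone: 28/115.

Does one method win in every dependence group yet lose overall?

Light smokers: the combination therapy 75/94 = 79.8%, counseling alone 75/104 = 72.1% → the combination therapy
Moderate smokers: the combination therapy 27/64 = 42.2%, counseling alone 15/54 = 27.8% → the combination therapy
Heavy smokers: the combination therapy 18/59 = 30.5%, counseling alone 28/115 = 24.3% → the combination therapy
Overall: the combination therapy 120/217 = 55.3%, counseling alone 118/273 = 43.2% → the combination therapy
The combination therapy wins overall and in every dependence group — no reversal.

No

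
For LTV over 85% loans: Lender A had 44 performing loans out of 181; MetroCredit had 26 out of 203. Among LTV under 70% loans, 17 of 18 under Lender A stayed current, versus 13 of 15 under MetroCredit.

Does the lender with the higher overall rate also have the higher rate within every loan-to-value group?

Yes

LTV over 85%: Lender A 44/181 = 24.3%, MetroCredit 26/203 = 12.8% → Lender A
LTV under 70%: Lender A 17/18 = 94.4%, MetroCredit 13/15 = 86.7% → Lender A
Overall: Lender A 61/199 = 30.7%, MetroCredit 39/218 = 17.9% → Lender A
Lender A wins overall and in every loan-to-value group — no reversal.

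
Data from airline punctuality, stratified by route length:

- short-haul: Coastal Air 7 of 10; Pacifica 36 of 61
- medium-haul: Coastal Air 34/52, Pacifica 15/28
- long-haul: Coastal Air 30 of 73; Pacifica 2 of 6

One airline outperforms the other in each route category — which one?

Short-haul: Coastal Air 7/10 = 70.0%, Pacifica 36/61 = 59.0% → Coastal Air
Medium-haul: Coastal Air 34/52 = 65.4%, Pacifica 15/28 = 53.6% → Coastal Air
Long-haul: Coastal Air 30/73 = 41.1%, Pacifica 2/6 = 33.3% → Coastal Air
Coastal Air has the higher rate in all 3 groups.

Coastal Air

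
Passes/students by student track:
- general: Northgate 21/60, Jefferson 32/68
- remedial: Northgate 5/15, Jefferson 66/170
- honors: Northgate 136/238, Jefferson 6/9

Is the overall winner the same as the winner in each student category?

No

General: Northgate 21/60 = 35.0%, Jefferson 32/68 = 47.1% → Jefferson
Remedial: Northgate 5/15 = 33.3%, Jefferson 66/170 = 38.8% → Jefferson
Honors: Northgate 136/238 = 57.1%, Jefferson 6/9 = 66.7% → Jefferson
Overall: Northgate 162/313 = 51.8%, Jefferson 104/247 = 42.1% → Northgate
Jefferson wins each student group but Northgate wins overall — the comparison reverses. Jefferson's students skew toward remedial, which has a lower base rate.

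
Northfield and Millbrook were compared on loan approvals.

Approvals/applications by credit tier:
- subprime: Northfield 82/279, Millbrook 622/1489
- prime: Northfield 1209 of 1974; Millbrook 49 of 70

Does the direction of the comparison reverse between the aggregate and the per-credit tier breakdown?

Subprime: Northfield 82/279 = 29.4%, Millbrook 622/1489 = 41.8% → Millbrook
Prime: Northfield 1209/1974 = 61.2%, Millbrook 49/70 = 70.0% → Millbrook
Overall: Northfield 1291/2253 = 57.3%, Millbrook 671/1559 = 43.0% → Northfield
Millbrook wins each credit group but Northfield wins overall — the comparison reverses. Millbrook's applications skew toward subprime, which has a lower base rate.

Yes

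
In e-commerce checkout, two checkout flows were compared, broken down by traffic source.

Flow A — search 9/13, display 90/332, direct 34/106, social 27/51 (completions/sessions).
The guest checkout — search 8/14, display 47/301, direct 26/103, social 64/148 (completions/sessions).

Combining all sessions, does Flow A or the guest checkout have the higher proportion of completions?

Search: Flow A 9/13 = 69.2%, the guest checkout 8/14 = 57.1% → Flow A
Display: Flow A 90/332 = 27.1%, the guest checkout 47/301 = 15.6% → Flow A
Direct: Flow A 34/106 = 32.1%, the guest checkout 26/103 = 25.2% → Flow A
Social: Flow A 27/51 = 52.9%, the guest checkout 64/148 = 43.2% → Flow A
Overall: Flow A 160/502 = 31.9%, the guest checkout 145/566 = 25.6% → Flow A

Flow A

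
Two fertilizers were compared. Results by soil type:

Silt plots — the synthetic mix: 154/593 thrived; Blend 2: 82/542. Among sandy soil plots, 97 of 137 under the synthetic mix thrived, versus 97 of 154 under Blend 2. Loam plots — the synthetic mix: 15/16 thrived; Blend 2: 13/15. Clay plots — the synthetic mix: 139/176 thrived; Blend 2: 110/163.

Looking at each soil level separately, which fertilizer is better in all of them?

Silt: the synthetic mix 154/593 = 26.0%, Blend 2 82/542 = 15.1% → the synthetic mix
Sandy soil: the synthetic mix 97/137 = 70.8%, Blend 2 97/154 = 63.0% → the synthetic mix
Loam: the synthetic mix 15/16 = 93.8%, Blend 2 13/15 = 86.7% → the synthetic mix
Clay: the synthetic mix 139/176 = 79.0%, Blend 2 110/163 = 67.5% → the synthetic mix
The synthetic mix has the higher rate in all 4 groups.

the synthetic mix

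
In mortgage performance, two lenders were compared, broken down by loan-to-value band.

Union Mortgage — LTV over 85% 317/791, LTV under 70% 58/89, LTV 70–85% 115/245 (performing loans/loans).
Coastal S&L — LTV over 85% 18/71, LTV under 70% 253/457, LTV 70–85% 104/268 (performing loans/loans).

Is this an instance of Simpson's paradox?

Yes

LTV over 85%: Union Mortgage 317/791 = 40.1%, Coastal S&L 18/71 = 25.4% → Union Mortgage
LTV under 70%: Union Mortgage 58/89 = 65.2%, Coastal S&L 253/457 = 55.4% → Union Mortgage
LTV 70–85%: Union Mortgage 115/245 = 46.9%, Coastal S&L 104/268 = 38.8% → Union Mortgage
Overall: Union Mortgage 490/1125 = 43.6%, Coastal S&L 375/796 = 47.1% → Coastal S&L
Union Mortgage wins each loan-to-value group but Coastal S&L wins overall — the comparison reverses. Union Mortgage's loans skew toward LTV over 85%, which has a lower base rate.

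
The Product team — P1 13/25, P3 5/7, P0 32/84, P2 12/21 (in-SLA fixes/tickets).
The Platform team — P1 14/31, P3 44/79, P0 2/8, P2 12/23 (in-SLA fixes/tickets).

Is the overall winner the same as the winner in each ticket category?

P1: the Product team 13/25 = 52.0%, the Platform team 14/31 = 45.2% → the Product team
P3: the Product team 5/7 = 71.4%, the Platform team 44/79 = 55.7% → the Product team
P0: the Product team 32/84 = 38.1%, the Platform team 2/8 = 25.0% → the Product team
P2: the Product team 12/21 = 57.1%, the Platform team 12/23 = 52.2% → the Product team
Overall: the Product team 62/137 = 45.3%, the Platform team 72/141 = 51.1% → the Platform team
The Product team wins each ticket group but the Platform team wins overall — the comparison reverses. The Product team's tickets skew toward P0, which has a lower base rate.

No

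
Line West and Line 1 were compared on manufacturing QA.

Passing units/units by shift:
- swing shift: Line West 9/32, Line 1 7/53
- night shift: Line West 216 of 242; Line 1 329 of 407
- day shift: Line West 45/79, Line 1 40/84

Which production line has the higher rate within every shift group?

Line West

Swing shift: Line West 9/32 = 28.1%, Line 1 7/53 = 13.2% → Line West
Night shift: Line West 216/242 = 89.3%, Line 1 329/407 = 80.8% → Line West
Day shift: Line West 45/79 = 57.0%, Line 1 40/84 = 47.6% → Line West
Line West has the higher rate in all 3 groups.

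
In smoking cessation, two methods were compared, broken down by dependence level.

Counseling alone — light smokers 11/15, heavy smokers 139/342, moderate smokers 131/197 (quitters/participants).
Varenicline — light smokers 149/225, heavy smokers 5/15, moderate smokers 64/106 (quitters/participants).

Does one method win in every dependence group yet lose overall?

Yes

Light smokers: counseling alone 11/15 = 73.3%, varenicline 149/225 = 66.2% → counseling alone
Heavy smokers: counseling alone 139/342 = 40.6%, varenicline 5/15 = 33.3% → counseling alone
Moderate smokers: counseling alone 131/197 = 66.5%, varenicline 64/106 = 60.4% → counseling alone
Overall: counseling alone 281/554 = 50.7%, varenicline 218/346 = 63.0% → varenicline
Counseling alone wins each dependence group but varenicline wins overall — the comparison reverses. Counseling alone's participants skew toward heavy smokers, which has a lower base rate.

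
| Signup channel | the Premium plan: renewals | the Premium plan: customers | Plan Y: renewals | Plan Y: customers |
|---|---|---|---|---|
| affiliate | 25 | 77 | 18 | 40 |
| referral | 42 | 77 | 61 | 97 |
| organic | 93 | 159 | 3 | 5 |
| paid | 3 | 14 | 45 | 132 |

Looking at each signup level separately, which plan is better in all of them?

Affiliate: the Premium plan 25/77 = 32.5%, Plan Y 18/40 = 45.0% → Plan Y
Referral: the Premium plan 42/77 = 54.5%, Plan Y 61/97 = 62.9% → Plan Y
Organic: the Premium plan 93/159 = 58.5%, Plan Y 3/5 = 60.0% → Plan Y
Paid: the Premium plan 3/14 = 21.4%, Plan Y 45/132 = 34.1% → Plan Y
Plan Y has the higher rate in all 4 groups.

Plan Y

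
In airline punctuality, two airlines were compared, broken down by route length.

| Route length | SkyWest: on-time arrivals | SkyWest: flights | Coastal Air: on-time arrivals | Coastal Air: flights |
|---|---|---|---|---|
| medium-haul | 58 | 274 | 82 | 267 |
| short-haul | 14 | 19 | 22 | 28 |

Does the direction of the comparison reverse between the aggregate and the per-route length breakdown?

No

Medium-haul: SkyWest 58/274 = 21.2%, Coastal Air 82/267 = 30.7% → Coastal Air
Short-haul: SkyWest 14/19 = 73.7%, Coastal Air 22/28 = 78.6% → Coastal Air
Overall: SkyWest 72/293 = 24.6%, Coastal Air 104/295 = 35.3% → Coastal Air
Coastal Air wins overall and in every route group — no reversal.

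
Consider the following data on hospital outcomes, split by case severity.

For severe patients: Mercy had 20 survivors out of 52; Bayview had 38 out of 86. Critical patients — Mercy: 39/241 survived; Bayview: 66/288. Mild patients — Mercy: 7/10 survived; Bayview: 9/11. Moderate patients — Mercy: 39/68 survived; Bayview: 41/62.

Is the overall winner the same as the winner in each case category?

Yes

Severe: Mercy 20/52 = 38.5%, Bayview 38/86 = 44.2% → Bayview
Critical: Mercy 39/241 = 16.2%, Bayview 66/288 = 22.9% → Bayview
Mild: Mercy 7/10 = 70.0%, Bayview 9/11 = 81.8% → Bayview
Moderate: Mercy 39/68 = 57.4%, Bayview 41/62 = 66.1% → Bayview
Overall: Mercy 105/371 = 28.3%, Bayview 154/447 = 34.5% → Bayview
Bayview wins overall and in every case group — no reversal.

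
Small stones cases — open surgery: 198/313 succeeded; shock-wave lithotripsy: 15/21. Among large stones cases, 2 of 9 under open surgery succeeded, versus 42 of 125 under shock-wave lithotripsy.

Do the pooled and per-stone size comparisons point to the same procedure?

Small stones: open surgery 198/313 = 63.3%, shock-wave lithotripsy 15/21 = 71.4% → shock-wave lithotripsy
Large stones: open surgery 2/9 = 22.2%, shock-wave lithotripsy 42/125 = 33.6% → shock-wave lithotripsy
Overall: open surgery 200/322 = 62.1%, shock-wave lithotripsy 57/146 = 39.0% → open surgery
Shock-wave lithotripsy wins each stone group but open surgery wins overall — the comparison reverses. Shock-wave lithotripsy's cases skew toward large stones, which has a lower base rate.

No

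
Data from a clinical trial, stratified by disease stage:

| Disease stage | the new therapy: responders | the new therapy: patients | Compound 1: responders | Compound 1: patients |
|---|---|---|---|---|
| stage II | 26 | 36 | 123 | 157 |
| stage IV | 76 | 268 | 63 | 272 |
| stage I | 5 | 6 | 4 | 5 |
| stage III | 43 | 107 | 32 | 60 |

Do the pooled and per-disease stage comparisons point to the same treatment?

Stage II: the new therapy 26/36 = 72.2%, Compound 1 123/157 = 78.3% → Compound 1
Stage IV: the new therapy 76/268 = 28.4%, Compound 1 63/272 = 23.2% → the new therapy
Stage I: the new therapy 5/6 = 83.3%, Compound 1 4/5 = 80.0% → the new therapy
Stage III: the new therapy 43/107 = 40.2%, Compound 1 32/60 = 53.3% → Compound 1
Overall: the new therapy 150/417 = 36.0%, Compound 1 222/494 = 44.9% → Compound 1
Neither sweeps: the new therapy wins 2 of 4 groups, Compound 1 wins 2. Compound 1 wins overall but not every group — no Simpson reversal.

No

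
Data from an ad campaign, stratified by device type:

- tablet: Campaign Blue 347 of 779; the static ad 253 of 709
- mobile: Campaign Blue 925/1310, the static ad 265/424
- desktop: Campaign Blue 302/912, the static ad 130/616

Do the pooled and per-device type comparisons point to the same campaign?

Tablet: Campaign Blue 347/779 = 44.5%, the static ad 253/709 = 35.7% → Campaign Blue
Mobile: Campaign Blue 925/1310 = 70.6%, the static ad 265/424 = 62.5% → Campaign Blue
Desktop: Campaign Blue 302/912 = 33.1%, the static ad 130/616 = 21.1% → Campaign Blue
Overall: Campaign Blue 1574/3001 = 52.4%, the static ad 648/1749 = 37.0% → Campaign Blue
Campaign Blue wins overall and in every device group — no reversal.

Yes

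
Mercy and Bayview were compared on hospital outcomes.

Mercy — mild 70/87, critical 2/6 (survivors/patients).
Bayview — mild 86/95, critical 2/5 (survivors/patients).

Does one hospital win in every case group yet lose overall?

Mild: Mercy 70/87 = 80.5%, Bayview 86/95 = 90.5% → Bayview
Critical: Mercy 2/6 = 33.3%, Bayview 2/5 = 40.0% → Bayview
Overall: Mercy 72/93 = 77.4%, Bayview 88/100 = 88.0% → Bayview
Bayview wins overall and in every case group — no reversal.

No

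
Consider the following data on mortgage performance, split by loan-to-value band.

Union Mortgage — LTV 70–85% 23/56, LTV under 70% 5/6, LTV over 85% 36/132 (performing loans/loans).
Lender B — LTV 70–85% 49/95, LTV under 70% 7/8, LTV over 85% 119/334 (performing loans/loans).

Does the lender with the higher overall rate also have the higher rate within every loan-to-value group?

LTV 70–85%: Union Mortgage 23/56 = 41.1%, Lender B 49/95 = 51.6% → Lender B
LTV under 70%: Union Mortgage 5/6 = 83.3%, Lender B 7/8 = 87.5% → Lender B
LTV over 85%: Union Mortgage 36/132 = 27.3%, Lender B 119/334 = 35.6% → Lender B
Overall: Union Mortgage 64/194 = 33.0%, Lender B 175/437 = 40.0% → Lender B
Lender B wins overall and in every loan-to-value group — no reversal.

Yes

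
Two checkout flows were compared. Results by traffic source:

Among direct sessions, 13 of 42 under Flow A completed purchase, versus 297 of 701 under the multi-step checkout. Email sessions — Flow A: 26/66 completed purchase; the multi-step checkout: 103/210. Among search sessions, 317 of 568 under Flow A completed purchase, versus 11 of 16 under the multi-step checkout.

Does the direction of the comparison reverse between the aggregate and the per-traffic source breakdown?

Direct: Flow A 13/42 = 31.0%, the multi-step checkout 297/701 = 42.4% → the multi-step checkout
Email: Flow A 26/66 = 39.4%, the multi-step checkout 103/210 = 49.0% → the multi-step checkout
Search: Flow A 317/568 = 55.8%, the multi-step checkout 11/16 = 68.8% → the multi-step checkout
Overall: Flow A 356/676 = 52.7%, the multi-step checkout 411/927 = 44.3% → Flow A
The multi-step checkout wins each traffic group but Flow A wins overall — the comparison reverses. The multi-step checkout's sessions skew toward direct, which has a lower base rate.

Yes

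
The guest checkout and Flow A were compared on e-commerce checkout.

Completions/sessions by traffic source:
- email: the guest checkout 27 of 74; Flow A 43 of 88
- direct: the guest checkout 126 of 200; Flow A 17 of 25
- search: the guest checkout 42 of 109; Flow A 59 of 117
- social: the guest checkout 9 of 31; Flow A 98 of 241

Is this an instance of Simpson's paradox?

Yes

Email: the guest checkout 27/74 = 36.5%, Flow A 43/88 = 48.9% → Flow A
Direct: the guest checkout 126/200 = 63.0%, Flow A 17/25 = 68.0% → Flow A
Search: the guest checkout 42/109 = 38.5%, Flow A 59/117 = 50.4% → Flow A
Social: the guest checkout 9/31 = 29.0%, Flow A 98/241 = 40.7% → Flow A
Overall: the guest checkout 204/414 = 49.3%, Flow A 217/471 = 46.1% → the guest checkout
Flow A wins each traffic group but the guest checkout wins overall — the comparison reverses. Flow A's sessions skew toward social, which has a lower base rate.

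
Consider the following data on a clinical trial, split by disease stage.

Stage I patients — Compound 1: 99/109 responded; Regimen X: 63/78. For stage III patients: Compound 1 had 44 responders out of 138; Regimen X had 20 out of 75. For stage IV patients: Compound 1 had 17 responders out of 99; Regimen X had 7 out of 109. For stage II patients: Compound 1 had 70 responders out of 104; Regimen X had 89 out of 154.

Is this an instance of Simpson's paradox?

No

Stage I: Compound 1 99/109 = 90.8%, Regimen X 63/78 = 80.8% → Compound 1
Stage III: Compound 1 44/138 = 31.9%, Regimen X 20/75 = 26.7% → Compound 1
Stage IV: Compound 1 17/99 = 17.2%, Regimen X 7/109 = 6.4% → Compound 1
Stage II: Compound 1 70/104 = 67.3%, Regimen X 89/154 = 57.8% → Compound 1
Overall: Compound 1 230/450 = 51.1%, Regimen X 179/416 = 43.0% → Compound 1
Compound 1 wins overall and in every disease group — no reversal.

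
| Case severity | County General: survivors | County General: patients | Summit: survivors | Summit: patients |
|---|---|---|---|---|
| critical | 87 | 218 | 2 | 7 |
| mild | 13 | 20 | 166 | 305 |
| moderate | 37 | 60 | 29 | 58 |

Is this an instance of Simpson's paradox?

Critical: County General 87/218 = 39.9%, Summit 2/7 = 28.6% → County General
Mild: County General 13/20 = 65.0%, Summit 166/305 = 54.4% → County General
Moderate: County General 37/60 = 61.7%, Summit 29/58 = 50.0% → County General
Overall: County General 137/298 = 46.0%, Summit 197/370 = 53.2% → Summit
County General wins each case group but Summit wins overall — the comparison reverses. County General's patients skew toward critical, which has a lower base rate.

Yes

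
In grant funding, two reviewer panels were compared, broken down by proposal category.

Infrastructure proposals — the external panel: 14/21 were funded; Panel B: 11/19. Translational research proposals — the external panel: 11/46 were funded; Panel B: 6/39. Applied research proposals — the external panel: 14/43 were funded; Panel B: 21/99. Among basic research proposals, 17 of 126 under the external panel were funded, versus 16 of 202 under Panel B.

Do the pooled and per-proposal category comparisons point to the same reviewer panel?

Yes

Infrastructure: the external panel 14/21 = 66.7%, Panel B 11/19 = 57.9% → the external panel
Translational research: the external panel 11/46 = 23.9%, Panel B 6/39 = 15.4% → the external panel
Applied research: the external panel 14/43 = 32.6%, Panel B 21/99 = 21.2% → the external panel
Basic research: the external panel 17/126 = 13.5%, Panel B 16/202 = 7.9% → the external panel
Overall: the external panel 56/236 = 23.7%, Panel B 54/359 = 15.0% → the external panel
The external panel wins overall and in every proposal group — no reversal.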